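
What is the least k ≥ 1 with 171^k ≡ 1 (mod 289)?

Since 171 ∈ (Z/289Z)^×, its order divides φ(289) = φ(17^2) = 17·(17−1) = 272 = 2^4 · 17.
Divisors of 272: 1, 2, 4, 8, 16, 17, 34, 68, 136, 272.
Check 171^d mod 289 for each divisor in increasing order:
171^1 ≡ 171 (mod 289)
171^2 ≡ 52 (mod 289)
171^4 ≡ 103 (mod 289)
171^8 ≡ 205 (mod 289)
171^16 ≡ 120 (mod 289)
171^17 ≡ 1 (mod 289) ✓
Hence ord(171) = 17.

17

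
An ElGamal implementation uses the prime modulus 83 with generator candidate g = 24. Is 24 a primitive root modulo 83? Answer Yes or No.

Yes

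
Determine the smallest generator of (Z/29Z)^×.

2

φ(29) = 29 − 1 = 28 = 2^2 · 7.
g is a primitive root iff g^(28/q) ≢ 1 (mod 29) for each prime q ∈ {2, 7}.
g = 2: 2^14 ≡ 28; 2^4 ≡ 16 — none is 1, so 2 is a primitive root.
Hence the least primitive root of 29 is 2.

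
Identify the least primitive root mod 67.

2

φ(67) = 67 − 1 = 66 = 2 · 3 · 11.
g is a primitive root iff g^(66/q) ≢ 1 (mod 67) for each prime q ∈ {2, 3, 11}.
g = 2: 2^33 ≡ 66; 2^22 ≡ 37; 2^6 ≡ 64 — none is 1, so 2 is a primitive root.
So 2 is the smallest generator of (Z/67Z)^×.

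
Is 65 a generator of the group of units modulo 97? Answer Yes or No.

No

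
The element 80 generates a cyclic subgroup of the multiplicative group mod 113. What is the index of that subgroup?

Since 80 ∈ (Z/113Z)^×, its order divides φ(113) = 113 − 1 = 112 = 2^4 · 7.
Divisors of 112: 1, 2, 4, 7, 8, 14, 16, 28, 56, 112.
Check 80^d mod 113 for each divisor in increasing order:
80^1 ≡ 80
80^2 ≡ 72
80^4 ≡ 99
80^7 ≡ 42
80^8 ≡ 83
80^14 ≡ 69
80^16 ≡ 109
80^28 ≡ 15
80^56 ≡ 112
80^112 ≡ 1
The order of 80 is 112, so the subgroup it generates has 112 elements.
The index is φ(113) / ord(80) = 112 / 112 = 1.

1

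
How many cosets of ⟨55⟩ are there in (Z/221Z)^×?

16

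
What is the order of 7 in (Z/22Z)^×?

10

Since 7 ∈ (Z/22Z)^×, its order divides φ(22) = φ(2)·φ(11) = 1·10 = 10 = 2 · 5.
Divisors of 10: 1, 2, 5, 10.
Compute 7^d (mod 22) for the divisors d until we hit 1:
7^1 ≡ 7
7^2 ≡ 5
7^5 ≡ 21
7^10 ≡ 1
The smallest such exponent is 10, so the order of 7 is 10.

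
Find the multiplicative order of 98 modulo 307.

306

Since 98 ∈ (Z/307Z)^×, its order divides φ(307) = 307 − 1 = 306 = 2 · 3^2 · 17.
Divisors of 306: 1, 2, 3, 6, 9, 17, 18, 34, 51, 102, 153, 306.
Compute 98^d (mod 307) for the divisors d until we hit 1:
98^1 ≡ 98 (mod 307)
98^2 ≡ 87 (mod 307)
98^3 ≡ 237 (mod 307)
98^6 ≡ 295 (mod 307)
98^9 ≡ 226 (mod 307)
98^17 ≡ 139 (mod 307)
98^18 ≡ 114 (mod 307)
98^34 ≡ 287 (mod 307)
98^51 ≡ 290 (mod 307)
98^102 ≡ 289 (mod 307)
98^153 ≡ 306 (mod 307)
98^306 ≡ 1 (mod 307) ✓
Hence ord(98) = 306.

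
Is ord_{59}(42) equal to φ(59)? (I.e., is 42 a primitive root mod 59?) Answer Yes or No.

Yes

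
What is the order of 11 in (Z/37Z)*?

6

By Lagrange's theorem, ord_37(11) divides φ(37) = 37 − 1 = 36 = 2^2 · 3^2.
Divisors of 36: 1, 2, 3, 4, 6, 9, 12, 18, 36.
Compute 11^d (mod 37) for the divisors d until we hit 1:
11^1 ≡ 11 (mod 37)
11^2 ≡ 10 (mod 37)
11^3 ≡ 36 (mod 37)
11^4 ≡ 26 (mod 37)
11^6 ≡ 1 (mod 37) ✓
So ord_37(11) = 6.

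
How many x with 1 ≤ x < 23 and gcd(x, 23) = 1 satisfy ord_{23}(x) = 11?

φ(23) = 23 − 1 = 22 = 2 · 11.
Since (Z/23Z)^× is cyclic of order 22, the number of elements of order d is φ(d) when d | 22 and 0 otherwise.
11 | 22, and φ(11) = 11 − 1 = 10.

10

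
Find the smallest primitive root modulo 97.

5

φ(97) = 97 − 1 = 96 = 2^5 · 3.
Test candidates g = 2, 3, … against the prime factors q ∈ {2, 3} of φ(97): g is a generator iff g^(96/q) ≢ 1 for every such q.
g = 2: 2^48 ≡ 1 — hits 1, so not a primitive root.
g = 3: 3^48 ≡ 1 — hits 1, so not a primitive root.
g = 4: 4^48 ≡ 1 — hits 1, so not a primitive root.
g = 5: 5^48 ≡ 96; 5^32 ≡ 35 — none is 1, so 5 is a primitive root.
So 5 is the smallest generator of (Z/97Z)^×.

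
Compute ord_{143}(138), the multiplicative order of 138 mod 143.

20

The order of 138 must divide φ(143) = φ(11·13) = (11−1)·(13−1) = 10·12 = 120 = 2^3 · 3 · 5.
Divisors of 120: 1, 2, 3, 4, 5, 6, 8, 10, 12, 15, 20, 24, 30, 40, 60, 120.
Check 138^d mod 143 for each divisor in increasing order:
138^1 ≡ 138
138^2 ≡ 25
138^3 ≡ 18
138^4 ≡ 53
138^5 ≡ 21
138^6 ≡ 38
138^8 ≡ 92
138^10 ≡ 12
138^12 ≡ 14
138^15 ≡ 109
138^20 ≡ 1
Hence ord(138) = 20.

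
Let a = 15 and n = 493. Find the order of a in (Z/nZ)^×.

Since 15 ∈ (Z/493Z)^×, its order divides φ(493) = φ(17·29) = (17−1)·(29−1) = 16·28 = 448 = 2^6 · 7.
Divisors of 448: 1, 2, 4, 7, 8, 14, 16, 28, 32, 56, 64, 112, 224, 448.
Evaluate successive powers at the divisors of 448:
15^1 ≡ 15
15^2 ≡ 225
15^4 ≡ 339
15^7 ≡ 365
15^8 ≡ 52
15^14 ≡ 115
15^16 ≡ 239
15^28 ≡ 407
15^32 ≡ 426
15^56 ≡ 1
The smallest such exponent is 56, so the order of 15 is 56.

56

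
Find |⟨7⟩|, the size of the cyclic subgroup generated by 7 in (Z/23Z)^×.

ord(7) | φ(23) = 23 − 1 = 22 = 2 · 11.
Divisors of 22: 1, 2, 11, 22.
Evaluate successive powers at the divisors of 22:
7^1 ≡ 7 (mod 23)
7^2 ≡ 3 (mod 23)
7^11 ≡ 22 (mod 23)
7^22 ≡ 1 (mod 23) ✓
So ord_23(7) = 22.

22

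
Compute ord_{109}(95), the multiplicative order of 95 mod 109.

ord(95) | φ(109) = 109 − 1 = 108 = 2^2 · 3^3.
Divisors of 108: 1, 2, 3, 4, 6, 9, 12, 18, 27, 36, 54, 108.
Test each divisor d:
95^1 ≡ 95 (mod 109)
95^2 ≡ 87 (mod 109)
95^3 ≡ 90 (mod 109)
95^4 ≡ 48 (mod 109)
95^6 ≡ 34 (mod 109)
95^9 ≡ 8 (mod 109)
95^12 ≡ 66 (mod 109)
95^18 ≡ 64 (mod 109)
95^27 ≡ 76 (mod 109)
95^36 ≡ 63 (mod 109)
95^54 ≡ 108 (mod 109)
95^108 ≡ 1 (mod 109) ✓
Hence ord(95) = 108.

108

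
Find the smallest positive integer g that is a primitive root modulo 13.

2

φ(13) = 13 − 1 = 12 = 2^2 · 3.
g is a primitive root iff g^(12/q) ≢ 1 (mod 13) for each prime q ∈ {2, 3}.
g = 2: 2^6 ≡ 12; 2^4 ≡ 3 — none is 1, so 2 is a primitive root.
So 2 is the smallest generator of (Z/13Z)^×.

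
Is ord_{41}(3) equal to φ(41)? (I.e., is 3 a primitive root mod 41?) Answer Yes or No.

No

φ(41) = 41 − 1 = 40 = 2^3 · 5.
It suffices to check that the order of 3 is not a proper divisor of 40: compute 3^(40/q) for q ∈ {2, 5}.
3^20 ≡ 40 (mod 41)  [q = 2: ≢ 1 ✓]
3^8 ≡ 1 (mod 41)  [q = 5: ≡ 1 ✗]
Since 3^8 ≡ 1, the order of 3 divides 8 < 40, so 3 is not a primitive root.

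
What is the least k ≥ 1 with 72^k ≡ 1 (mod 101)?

By Lagrange's theorem, ord_101(72) divides φ(101) = 101 − 1 = 100 = 2^2 · 5^2.
Divisors of 100: 1, 2, 4, 5, 10, 20, 25, 50, 100.
Compute 72^d (mod 101) for the divisors d until we hit 1:
72^1 ≡ 72 (mod 101)
72^2 ≡ 33 (mod 101)
72^4 ≡ 79 (mod 101)
72^5 ≡ 32 (mod 101)
72^10 ≡ 14 (mod 101)
72^20 ≡ 95 (mod 101)
72^25 ≡ 10 (mod 101)
72^50 ≡ 100 (mod 101)
72^100 ≡ 1 (mod 101) ✓
The smallest such exponent is 100, so the order of 72 is 100.

100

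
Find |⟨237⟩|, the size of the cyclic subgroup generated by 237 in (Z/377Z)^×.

42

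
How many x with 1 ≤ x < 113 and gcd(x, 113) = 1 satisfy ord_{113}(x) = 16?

φ(113) = 113 − 1 = 112 = 2^4 · 7.
Since (Z/113Z)^× is cyclic of order 112, the number of elements of order d is φ(d) when d | 112 and 0 otherwise.
16 = 2^4 divides 112, and φ(16) = 8.

8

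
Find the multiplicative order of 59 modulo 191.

95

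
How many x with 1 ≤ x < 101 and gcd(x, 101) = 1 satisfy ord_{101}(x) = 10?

4

φ(101) = 101 − 1 = 100 = 2^2 · 5^2.
Since (Z/101Z)^× is cyclic of order 100, the number of elements of order d is φ(d) when d | 100 and 0 otherwise.
10 = 2 · 5 divides 100, and φ(10) = 4.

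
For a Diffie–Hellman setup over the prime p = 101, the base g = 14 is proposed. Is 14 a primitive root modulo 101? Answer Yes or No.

No

φ(101) = 101 − 1 = 100 = 2^2 · 5^2.
An element g generates (Z/101Z)^× iff g^(100/q) ≢ 1 (mod 101) for each prime q ∈ {2, 5}.
14^50 ≡ 1 (mod 101)  [q = 2: ≡ 1 ✗]
14^20 ≡ 1 (mod 101)  [q = 5: ≡ 1 ✗]
The check at q = 2 fails, so 14 generates a proper subgroup.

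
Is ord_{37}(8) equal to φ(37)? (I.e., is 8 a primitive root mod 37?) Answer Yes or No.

No

φ(37) = 37 − 1 = 36 = 2^2 · 3^2.
Test 8^(36/q) mod 37 for each prime factor q of 36:
8^18 ≡ 36 (mod 37)  [q = 2: ≢ 1 ✓]
8^12 ≡ 1 (mod 37)  [q = 3: ≡ 1 ✗]
The check at q = 3 fails, so 8 generates a proper subgroup.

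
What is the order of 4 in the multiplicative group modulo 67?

The order of 4 must divide φ(67) = 67 − 1 = 66 = 2 · 3 · 11.
Divisors of 66: 1, 2, 3, 6, 11, 22, 33, 66.
Evaluate successive powers at the divisors of 66:
4^1 ≡ 4 (mod 67)
4^2 ≡ 16 (mod 67)
4^3 ≡ 64 (mod 67)
4^6 ≡ 9 (mod 67)
4^11 ≡ 37 (mod 67)
4^22 ≡ 29 (mod 67)
4^33 ≡ 1 (mod 67) ✓
The smallest such exponent is 33, so the order of 4 is 33.

33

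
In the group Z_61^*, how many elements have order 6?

2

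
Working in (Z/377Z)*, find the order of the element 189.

By Lagrange's theorem, ord_377(189) divides φ(377) = φ(13·29) = (13−1)·(29−1) = 12·28 = 336 = 2^4 · 3 · 7.
Divisors of 336: 1, 2, 3, 4, 6, 7, 8, 12, 14, 16, 21, 24, 28, 42, 48, 56, 84, 112, 168, 336.
Compute 189^d (mod 377) for the divisors d until we hit 1:
189^1 ≡ 189 (mod 377)
189^2 ≡ 283 (mod 377)
189^3 ≡ 330 (mod 377)
189^4 ≡ 165 (mod 377)
189^6 ≡ 324 (mod 377)
189^7 ≡ 162 (mod 377)
189^8 ≡ 81 (mod 377)
189^12 ≡ 170 (mod 377)
189^14 ≡ 231 (mod 377)
189^16 ≡ 152 (mod 377)
189^21 ≡ 99 (mod 377)
189^24 ≡ 248 (mod 377)
189^28 ≡ 204 (mod 377)
189^42 ≡ 376 (mod 377)
189^48 ≡ 53 (mod 377)
189^56 ≡ 146 (mod 377)
189^84 ≡ 1 (mod 377) ✓
Therefore the multiplicative order of 189 modulo 377 is 84.

84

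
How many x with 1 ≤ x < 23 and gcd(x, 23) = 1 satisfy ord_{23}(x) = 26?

φ(23) = 23 − 1 = 22 = 2 · 11.
In a cyclic group of order 22, there are φ(d) elements of order d for each divisor d of 22, and zero for non-divisors.
Here 22 is not a multiple of 26, so there are no elements of order 26.

0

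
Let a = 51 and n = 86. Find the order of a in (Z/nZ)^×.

14

ord(51) | φ(86) = φ(2)·φ(43) = 1·42 = 42 = 2 · 3 · 7.
Divisors of 42: 1, 2, 3, 6, 7, 14, 21, 42.
Compute 51^d (mod 86) for the divisors d until we hit 1:
51^1 ≡ 51
51^2 ≡ 21
51^3 ≡ 39
51^6 ≡ 59
51^7 ≡ 85
51^14 ≡ 1
So ord_86(51) = 14.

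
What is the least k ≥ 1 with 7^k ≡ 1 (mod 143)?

Since 7 ∈ (Z/143Z)^×, its order divides φ(143) = φ(11·13) = (11−1)·(13−1) = 10·12 = 120 = 2^3 · 3 · 5.
Divisors of 120: 1, 2, 3, 4, 5, 6, 8, 10, 12, 15, 20, 24, 30, 40, 60, 120.
Check 7^d mod 143 for each divisor in increasing order:
7^1 ≡ 7 (mod 143)
7^2 ≡ 49 (mod 143)
7^3 ≡ 57 (mod 143)
7^4 ≡ 113 (mod 143)
7^5 ≡ 76 (mod 143)
7^6 ≡ 103 (mod 143)
7^8 ≡ 42 (mod 143)
7^10 ≡ 56 (mod 143)
7^12 ≡ 27 (mod 143)
7^15 ≡ 109 (mod 143)
7^20 ≡ 133 (mod 143)
7^24 ≡ 14 (mod 143)
7^30 ≡ 12 (mod 143)
7^40 ≡ 100 (mod 143)
7^60 ≡ 1 (mod 143) ✓
Therefore the multiplicative order of 7 modulo 143 is 60.

60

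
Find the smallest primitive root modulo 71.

7

φ(71) = 71 − 1 = 70 = 2 · 5 · 7.
g is a primitive root iff g^(70/q) ≢ 1 (mod 71) for each prime q ∈ {2, 5, 7}.
g = 2: 2^35 ≡ 1 — hits 1, so not a primitive root.
g = 3: 3^35 ≡ 1 — hits 1, so not a primitive root.
g = 4: 4^35 ≡ 1 — hits 1, so not a primitive root.
g = 5: 5^35 ≡ 1 — hits 1, so not a primitive root.
g = 6: 6^35 ≡ 1 — hits 1, so not a primitive root.
g = 7: 7^35 ≡ 70; 7^14 ≡ 54; 7^10 ≡ 45 — none is 1, so 7 is a primitive root.
So 7 is the smallest generator of (Z/71Z)^×.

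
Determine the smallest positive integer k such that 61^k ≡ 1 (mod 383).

ord(61) | φ(383) = 383 − 1 = 382 = 2 · 191.
Divisors of 382: 1, 2, 191, 382.
Evaluate successive powers at the divisors of 382:
61^1 ≡ 61
61^2 ≡ 274
61^191 ≡ 382
61^382 ≡ 1
Hence ord(61) = 382.

382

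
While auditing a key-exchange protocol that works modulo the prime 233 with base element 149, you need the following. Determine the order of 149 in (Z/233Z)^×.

Since 149 ∈ (Z/233Z)^×, its order divides φ(233) = 233 − 1 = 232 = 2^3 · 29.
Divisors of 232: 1, 2, 4, 8, 29, 58, 116, 232.
Test each divisor d:
149^1 ≡ 149 (mod 233)
149^2 ≡ 66 (mod 233)
149^4 ≡ 162 (mod 233)
149^8 ≡ 148 (mod 233)
149^29 ≡ 136 (mod 233)
149^58 ≡ 89 (mod 233)
149^116 ≡ 232 (mod 233)
149^232 ≡ 1 (mod 233) ✓
Therefore the multiplicative order of 149 modulo 233 is 232.

232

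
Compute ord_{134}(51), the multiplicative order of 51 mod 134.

Since 51 ∈ (Z/134Z)^×, its order divides φ(134) = φ(2)·φ(67) = 1·66 = 66 = 2 · 3 · 11.
Divisors of 66: 1, 2, 3, 6, 11, 22, 33, 66.
Test each divisor d:
51^1 ≡ 51 (mod 134)
51^2 ≡ 55 (mod 134)
51^3 ≡ 125 (mod 134)
51^6 ≡ 81 (mod 134)
51^11 ≡ 105 (mod 134)
51^22 ≡ 37 (mod 134)
51^33 ≡ 133 (mod 134)
51^66 ≡ 1 (mod 134) ✓
Therefore the multiplicative order of 51 modulo 134 is 66.

66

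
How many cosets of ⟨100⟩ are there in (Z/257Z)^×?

Since 100 ∈ (Z/257Z)^×, its order divides φ(257) = 257 − 1 = 256 = 2^8.
Divisors of 256: 1, 2, 4, 8, 16, 32, 64, 128, 256.
Check 100^d mod 257 for each divisor in increasing order:
100^1 ≡ 100 (mod 257)
100^2 ≡ 234 (mod 257)
100^4 ≡ 15 (mod 257)
100^8 ≡ 225 (mod 257)
100^16 ≡ 253 (mod 257)
100^32 ≡ 16 (mod 257)
100^64 ≡ 256 (mod 257)
100^128 ≡ 1 (mod 257) ✓
So ord_257(100) = 128, hence |⟨100⟩| = 128.
The index is φ(257) / ord(100) = 256 / 128 = 2.

2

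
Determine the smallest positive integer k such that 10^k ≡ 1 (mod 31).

15

Since 10 ∈ (Z/31Z)^×, its order divides φ(31) = 31 − 1 = 30 = 2 · 3 · 5.
Divisors of 30: 1, 2, 3, 5, 6, 10, 15, 30.
Check 10^d mod 31 for each divisor in increasing order:
10^1 ≡ 10 (mod 31)
10^2 ≡ 7 (mod 31)
10^3 ≡ 8 (mod 31)
10^5 ≡ 25 (mod 31)
10^6 ≡ 2 (mod 31)
10^10 ≡ 5 (mod 31)
10^15 ≡ 1 (mod 31) ✓
So ord_31(10) = 15.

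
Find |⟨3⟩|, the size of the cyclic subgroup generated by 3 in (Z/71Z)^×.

ord(3) | φ(71) = 71 − 1 = 70 = 2 · 5 · 7.
Divisors of 70: 1, 2, 5, 7, 10, 14, 35, 70.
Evaluate successive powers at the divisors of 70:
3^1 ≡ 3 (mod 71)
3^2 ≡ 9 (mod 71)
3^5 ≡ 30 (mod 71)
3^7 ≡ 57 (mod 71)
3^10 ≡ 48 (mod 71)
3^14 ≡ 54 (mod 71)
3^35 ≡ 1 (mod 71) ✓
Hence ord(3) = 35.

35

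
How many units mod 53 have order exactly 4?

φ(53) = 53 − 1 = 52 = 2^2 · 13.
Since (Z/53Z)^× is cyclic of order 52, the number of elements of order d is φ(d) when d | 52 and 0 otherwise.
4 = 2^2 divides 52, and φ(4) = 2.

2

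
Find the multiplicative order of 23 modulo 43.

ord(23) | φ(43) = 43 − 1 = 42 = 2 · 3 · 7.
Divisors of 42: 1, 2, 3, 6, 7, 14, 21, 42.
Evaluate successive powers at the divisors of 42:
23^1 ≡ 23
23^2 ≡ 13
23^3 ≡ 41
23^6 ≡ 4
23^7 ≡ 6
23^14 ≡ 36
23^21 ≡ 1
The smallest such exponent is 21, so the order of 23 is 21.

21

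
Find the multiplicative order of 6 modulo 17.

16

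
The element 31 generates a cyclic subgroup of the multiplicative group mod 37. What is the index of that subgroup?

9

The order of 31 must divide φ(37) = 37 − 1 = 36 = 2^2 · 3^2.
Divisors of 36: 1, 2, 3, 4, 6, 9, 12, 18, 36.
Test each divisor d:
31^1 ≡ 31 (mod 37)
31^2 ≡ 36 (mod 37)
31^3 ≡ 6 (mod 37)
31^4 ≡ 1 (mod 37) ✓
Thus |⟨31⟩| = ord(31) = 4.
Index = |(Z/37Z)^×| / |⟨31⟩| = 36 / 4 = 9.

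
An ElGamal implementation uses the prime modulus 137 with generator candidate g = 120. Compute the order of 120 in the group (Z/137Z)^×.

68

By Lagrange's theorem, ord_137(120) divides φ(137) = 137 − 1 = 136 = 2^3 · 17.
Divisors of 136: 1, 2, 4, 8, 17, 34, 68, 136.
Evaluate successive powers at the divisors of 136:
120^1 ≡ 120 (mod 137)
120^2 ≡ 15 (mod 137)
120^4 ≡ 88 (mod 137)
120^8 ≡ 72 (mod 137)
120^17 ≡ 100 (mod 137)
120^34 ≡ 136 (mod 137)
120^68 ≡ 1 (mod 137) ✓
Hence ord(120) = 68.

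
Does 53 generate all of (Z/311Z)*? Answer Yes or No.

No

φ(311) = 311 − 1 = 310 = 2 · 5 · 31.
53 is a primitive root mod 311 iff 53^(φ(311)/q) ≢ 1 for every prime q | φ(311), i.e. q ∈ {2, 5, 31}.
53^155 ≡ 1 (mod 311)  [q = 2: ≡ 1 ✗]
53^62 ≡ 216 (mod 311)  [q = 5: ≢ 1 ✓]
53^10 ≡ 169 (mod 311)  [q = 31: ≢ 1 ✓]
Since 53^155 ≡ 1, the order of 53 divides 155 < 310, so 53 is not a primitive root.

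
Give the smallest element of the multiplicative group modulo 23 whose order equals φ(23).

5

φ(23) = 23 − 1 = 22 = 2 · 11.
g is a primitive root iff g^(22/q) ≢ 1 (mod 23) for each prime q ∈ {2, 11}.
g = 2: 2^11 ≡ 1 — hits 1, so not a primitive root.
g = 3: 3^11 ≡ 1 — hits 1, so not a primitive root.
g = 4: 4^11 ≡ 1 — hits 1, so not a primitive root.
g = 5: 5^11 ≡ 22; 5^2 ≡ 2 — none is 1, so 5 is a primitive root.
So 5 is the smallest generator of (Z/23Z)^×.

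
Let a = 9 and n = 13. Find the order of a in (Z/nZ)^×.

3

Since 9 ∈ (Z/13Z)^×, its order divides φ(13) = 13 − 1 = 12 = 2^2 · 3.
Divisors of 12: 1, 2, 3, 4, 6, 12.
Check 9^d mod 13 for each divisor in increasing order:
9^1 ≡ 9 (mod 13)
9^2 ≡ 3 (mod 13)
9^3 ≡ 1 (mod 13) ✓
Therefore the multiplicative order of 9 modulo 13 is 3.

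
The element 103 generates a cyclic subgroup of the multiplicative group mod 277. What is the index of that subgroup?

1

By Lagrange's theorem, ord_277(103) divides φ(277) = 277 − 1 = 276 = 2^2 · 3 · 23.
Divisors of 276: 1, 2, 3, 4, 6, 12, 23, 46, 69, 92, 138, 276.
Compute 103^d (mod 277) for the divisors d until we hit 1:
103^1 ≡ 103 (mod 277)
103^2 ≡ 83 (mod 277)
103^3 ≡ 239 (mod 277)
103^4 ≡ 241 (mod 277)
103^6 ≡ 59 (mod 277)
103^12 ≡ 157 (mod 277)
103^23 ≡ 242 (mod 277)
103^46 ≡ 117 (mod 277)
103^69 ≡ 60 (mod 277)
103^92 ≡ 116 (mod 277)
103^138 ≡ 276 (mod 277)
103^276 ≡ 1 (mod 277) ✓
So ord_277(103) = 276, hence |⟨103⟩| = 276.
[(Z/277Z)^× : ⟨103⟩] = 276/276 = 1.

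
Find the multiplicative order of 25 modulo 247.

18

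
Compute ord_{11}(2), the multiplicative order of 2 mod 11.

10

Since 2 ∈ (Z/11Z)^×, its order divides φ(11) = 11 − 1 = 10 = 2 · 5.
Divisors of 10: 1, 2, 5, 10.
Evaluate successive powers at the divisors of 10:
2^1 ≡ 2
2^2 ≡ 4
2^5 ≡ 10
2^10 ≡ 1
Hence ord(2) = 10.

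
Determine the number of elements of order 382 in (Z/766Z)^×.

190

φ(766) = φ(2)·φ(383) = 1·382 = 382 = 2 · 191.
(Z/766Z)^× is cyclic (|G| = 382); a cyclic group of order m has exactly φ(d) elements of each order d | m, and none otherwise.
382 = 2 · 191 divides 382, and φ(382) = 190.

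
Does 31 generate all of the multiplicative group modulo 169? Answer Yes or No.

φ(169) = φ(13^2) = 13·(13−1) = 156 = 2^2 · 3 · 13.
It suffices to check that the order of 31 is not a proper divisor of 156: compute 31^(156/q) for q ∈ {2, 3, 13}.
31^78 ≡ 168 (mod 169)  [q = 2: ≢ 1 ✓]
31^52 ≡ 1 (mod 169)  [q = 3: ≡ 1 ✗]
31^12 ≡ 144 (mod 169)  [q = 13: ≢ 1 ✓]
31^52 ≡ 1 shows ord(31) | 52, strictly less than φ(169); not a primitive root.

No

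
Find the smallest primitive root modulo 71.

φ(71) = 71 − 1 = 70 = 2 · 5 · 7.
g is a primitive root iff g^(70/q) ≢ 1 (mod 71) for each prime q ∈ {2, 5, 7}.
g = 2: 2^35 ≡ 1 — hits 1, so not a primitive root.
g = 3: 3^35 ≡ 1 — hits 1, so not a primitive root.
g = 4: 4^35 ≡ 1 — hits 1, so not a primitive root.
g = 5: 5^35 ≡ 1 — hits 1, so not a primitive root.
g = 6: 6^35 ≡ 1 — hits 1, so not a primitive root.
g = 7: 7^35 ≡ 70; 7^14 ≡ 54; 7^10 ≡ 45 — none is 1, so 7 is a primitive root.
The smallest primitive root modulo 71 is 7.

7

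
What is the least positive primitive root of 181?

2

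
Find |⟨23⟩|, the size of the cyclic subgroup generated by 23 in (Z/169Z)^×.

6

Since 23 ∈ (Z/169Z)^×, its order divides φ(169) = φ(13^2) = 13·(13−1) = 156 = 2^2 · 3 · 13.
Divisors of 156: 1, 2, 3, 4, 6, 12, 13, 26, 39, 52, 78, 156.
Check 23^d mod 169 for each divisor in increasing order:
23^1 ≡ 23 (mod 169)
23^2 ≡ 22 (mod 169)
23^3 ≡ 168 (mod 169)
23^4 ≡ 146 (mod 169)
23^6 ≡ 1 (mod 169) ✓
Therefore the multiplicative order of 23 modulo 169 is 6.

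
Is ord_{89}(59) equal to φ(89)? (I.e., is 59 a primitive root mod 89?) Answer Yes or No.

φ(89) = 89 − 1 = 88 = 2^3 · 11.
It suffices to check that the order of 59 is not a proper divisor of 88: compute 59^(88/q) for q ∈ {2, 11}.
59^44 ≡ 88 (mod 89)  [q = 2: ≢ 1 ✓]
59^8 ≡ 32 (mod 89)  [q = 11: ≢ 1 ✓]
None equal 1, so ord_89(59) = 88: 59 is a primitive root.

Yes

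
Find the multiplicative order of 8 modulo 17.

The order of 8 must divide φ(17) = 17 − 1 = 16 = 2^4.
Divisors of 16: 1, 2, 4, 8, 16.
Test each divisor d:
8^1 ≡ 8 (mod 17)
8^2 ≡ 13 (mod 17)
8^4 ≡ 16 (mod 17)
8^8 ≡ 1 (mod 17) ✓
So ord_17(8) = 8.

8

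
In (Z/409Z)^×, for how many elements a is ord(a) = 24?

φ(409) = 409 − 1 = 408 = 2^3 · 3 · 17.
(Z/409Z)^× is cyclic (|G| = 408); a cyclic group of order m has exactly φ(d) elements of each order d | m, and none otherwise.
24 = 2^3 · 3 divides 408, and φ(24) = 8.

8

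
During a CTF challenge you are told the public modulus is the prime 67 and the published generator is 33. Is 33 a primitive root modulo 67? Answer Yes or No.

No

φ(67) = 67 − 1 = 66 = 2 · 3 · 11.
33 is a primitive root mod 67 iff 33^(φ(67)/q) ≢ 1 for every prime q | φ(67), i.e. q ∈ {2, 3, 11}.
33^33 ≡ 1 (mod 67)  [q = 2: ≡ 1 ✗]
33^22 ≡ 29 (mod 67)  [q = 3: ≢ 1 ✓]
33^6 ≡ 22 (mod 67)  [q = 11: ≢ 1 ✓]
The check at q = 2 fails, so 33 generates a proper subgroup.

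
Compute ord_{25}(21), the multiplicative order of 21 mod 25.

5

ord(21) | φ(25) = φ(5^2) = 5·(5−1) = 20 = 2^2 · 5.
Divisors of 20: 1, 2, 4, 5, 10, 20.
Test each divisor d:
21^1 ≡ 21
21^2 ≡ 16
21^4 ≡ 6
21^5 ≡ 1
Therefore the multiplicative order of 21 modulo 25 is 5.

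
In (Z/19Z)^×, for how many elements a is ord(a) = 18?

φ(19) = 19 − 1 = 18 = 2 · 3^2.
(Z/19Z)^× is cyclic (|G| = 18); a cyclic group of order m has exactly φ(d) elements of each order d | m, and none otherwise.
18 = 2 · 3^2 divides 18, and φ(18) = 6.

6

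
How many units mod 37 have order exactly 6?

2

φ(37) = 37 − 1 = 36 = 2^2 · 3^2.
(Z/37Z)^× is cyclic (|G| = 36); a cyclic group of order m has exactly φ(d) elements of each order d | m, and none otherwise.
6 = 2 · 3 divides 36, and φ(6) = 2.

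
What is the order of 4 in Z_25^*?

10

ord(4) | φ(25) = φ(5^2) = 5·(5−1) = 20 = 2^2 · 5.
Divisors of 20: 1, 2, 4, 5, 10, 20.
Evaluate successive powers at the divisors of 20:
4^1 ≡ 4
4^2 ≡ 16
4^4 ≡ 6
4^5 ≡ 24
4^10 ≡ 1
Therefore the multiplicative order of 4 modulo 25 is 10.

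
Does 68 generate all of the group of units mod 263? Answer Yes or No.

No

φ(263) = 263 − 1 = 262 = 2 · 131.
68 is a primitive root mod 263 iff 68^(φ(263)/q) ≢ 1 for every prime q | φ(263), i.e. q ∈ {2, 131}.
68^131 ≡ 1 (mod 263)  [q = 2: ≡ 1 ✗]
68^2 ≡ 153 (mod 263)  [q = 131: ≢ 1 ✓]
The check at q = 2 fails, so 68 generates a proper subgroup.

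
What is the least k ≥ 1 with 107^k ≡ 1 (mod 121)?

110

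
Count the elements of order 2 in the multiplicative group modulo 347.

φ(347) = 347 − 1 = 346 = 2 · 173.
Since (Z/347Z)^× is cyclic of order 346, the number of elements of order d is φ(d) when d | 346 and 0 otherwise.
2 | 346, and φ(2) = 2 − 1 = 1.

1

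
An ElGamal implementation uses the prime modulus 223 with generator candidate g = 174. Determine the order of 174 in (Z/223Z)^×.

By Lagrange's theorem, ord_223(174) divides φ(223) = 223 − 1 = 222 = 2 · 3 · 37.
Divisors of 222: 1, 2, 3, 6, 37, 74, 111, 222.
Compute 174^d (mod 223) for the divisors d until we hit 1:
174^1 ≡ 174 (mod 223)
174^2 ≡ 171 (mod 223)
174^3 ≡ 95 (mod 223)
174^6 ≡ 105 (mod 223)
174^37 ≡ 222 (mod 223)
174^74 ≡ 1 (mod 223) ✓
Hence ord(174) = 74.

74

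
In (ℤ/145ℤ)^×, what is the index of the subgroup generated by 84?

Since 84 ∈ (Z/145Z)^×, its order divides φ(145) = φ(5·29) = (5−1)·(29−1) = 4·28 = 112 = 2^4 · 7.
Divisors of 112: 1, 2, 4, 7, 8, 14, 16, 28, 56, 112.
Compute 84^d (mod 145) for the divisors d until we hit 1:
84^1 ≡ 84 (mod 145)
84^2 ≡ 96 (mod 145)
84^4 ≡ 81 (mod 145)
84^7 ≡ 104 (mod 145)
84^8 ≡ 36 (mod 145)
84^14 ≡ 86 (mod 145)
84^16 ≡ 136 (mod 145)
84^28 ≡ 1 (mod 145) ✓
The order of 84 is 28, so the subgroup it generates has 28 elements.
[(Z/145Z)^× : ⟨84⟩] = 112/28 = 4.

4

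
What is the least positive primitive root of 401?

3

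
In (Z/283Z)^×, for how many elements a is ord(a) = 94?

φ(283) = 283 − 1 = 282 = 2 · 3 · 47.
(Z/283Z)^× is cyclic (|G| = 282); a cyclic group of order m has exactly φ(d) elements of each order d | m, and none otherwise.
94 = 2 · 47 divides 282, and φ(94) = 46.

46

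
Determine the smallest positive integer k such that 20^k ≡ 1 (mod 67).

66

Since 20 ∈ (Z/67Z)^×, its order divides φ(67) = 67 − 1 = 66 = 2 · 3 · 11.
Divisors of 66: 1, 2, 3, 6, 11, 22, 33, 66.
Test each divisor d:
20^1 ≡ 20
20^2 ≡ 65
20^3 ≡ 27
20^6 ≡ 59
20^11 ≡ 30
20^22 ≡ 29
20^33 ≡ 66
20^66 ≡ 1
Therefore the multiplicative order of 20 modulo 67 is 66.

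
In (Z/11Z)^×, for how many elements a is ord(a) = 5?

φ(11) = 11 − 1 = 10 = 2 · 5.
In a cyclic group of order 10, there are φ(d) elements of order d for each divisor d of 10, and zero for non-divisors.
5 | 10, and φ(5) = 5 − 1 = 4.

4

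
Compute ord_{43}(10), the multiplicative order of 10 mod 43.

21

By Lagrange's theorem, ord_43(10) divides φ(43) = 43 − 1 = 42 = 2 · 3 · 7.
Divisors of 42: 1, 2, 3, 6, 7, 14, 21, 42.
Test each divisor d:
10^1 ≡ 10 (mod 43)
10^2 ≡ 14 (mod 43)
10^3 ≡ 11 (mod 43)
10^6 ≡ 35 (mod 43)
10^7 ≡ 6 (mod 43)
10^14 ≡ 36 (mod 43)
10^21 ≡ 1 (mod 43) ✓
The smallest such exponent is 21, so the order of 10 is 21.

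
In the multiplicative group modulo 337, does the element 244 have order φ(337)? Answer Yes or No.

Yes

φ(337) = 337 − 1 = 336 = 2^4 · 3 · 7.
An element g generates (Z/337Z)^× iff g^(336/q) ≢ 1 (mod 337) for each prime q ∈ {2, 3, 7}.
244^168 ≡ 336 (mod 337)  [q = 2: ≢ 1 ✓]
244^112 ≡ 128 (mod 337)  [q = 3: ≢ 1 ✓]
244^48 ≡ 295 (mod 337)  [q = 7: ≢ 1 ✓]
All checks pass, so 244 has order 336 and is a primitive root modulo 337.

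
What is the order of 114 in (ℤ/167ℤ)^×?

83

Since 114 ∈ (Z/167Z)^×, its order divides φ(167) = 167 − 1 = 166 = 2 · 83.
Divisors of 166: 1, 2, 83, 166.
Compute 114^d (mod 167) for the divisors d until we hit 1:
114^1 ≡ 114 (mod 167)
114^2 ≡ 137 (mod 167)
114^83 ≡ 1 (mod 167) ✓
So ord_167(114) = 83.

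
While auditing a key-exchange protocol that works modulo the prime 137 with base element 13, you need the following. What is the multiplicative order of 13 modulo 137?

136

By Lagrange's theorem, ord_137(13) divides φ(137) = 137 − 1 = 136 = 2^3 · 17.
Divisors of 136: 1, 2, 4, 8, 17, 34, 68, 136.
Evaluate successive powers at the divisors of 136:
13^1 ≡ 13
13^2 ≡ 32
13^4 ≡ 65
13^8 ≡ 115
13^17 ≡ 127
13^34 ≡ 100
13^68 ≡ 136
13^136 ≡ 1
Therefore the multiplicative order of 13 modulo 137 is 136.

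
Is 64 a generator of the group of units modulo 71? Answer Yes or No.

No

φ(71) = 71 − 1 = 70 = 2 · 5 · 7.
64 is a primitive root mod 71 iff 64^(φ(71)/q) ≢ 1 for every prime q | φ(71), i.e. q ∈ {2, 5, 7}.
64^35 ≡ 1 (mod 71)  [q = 2: ≡ 1 ✗]
64^14 ≡ 54 (mod 71)  [q = 5: ≢ 1 ✓]
64^10 ≡ 45 (mod 71)  [q = 7: ≢ 1 ✓]
64^35 ≡ 1 shows ord(64) | 35, strictly less than φ(71); not a primitive root.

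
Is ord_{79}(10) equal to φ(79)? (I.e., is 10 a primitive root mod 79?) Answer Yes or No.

φ(79) = 79 − 1 = 78 = 2 · 3 · 13.
Test 10^(78/q) mod 79 for each prime factor q of 78:
10^39 ≡ 1 (mod 79)  [q = 2: ≡ 1 ✗]
10^26 ≡ 1 (mod 79)  [q = 3: ≡ 1 ✗]
10^6 ≡ 18 (mod 79)  [q = 13: ≢ 1 ✓]
The check at q = 2 fails, so 10 generates a proper subgroup.

No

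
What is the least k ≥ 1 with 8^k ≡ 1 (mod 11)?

10

Since 8 ∈ (Z/11Z)^×, its order divides φ(11) = 11 − 1 = 10 = 2 · 5.
Divisors of 10: 1, 2, 5, 10.
Compute 8^d (mod 11) for the divisors d until we hit 1:
8^1 ≡ 8 (mod 11)
8^2 ≡ 9 (mod 11)
8^5 ≡ 10 (mod 11)
8^10 ≡ 1 (mod 11) ✓
The smallest such exponent is 10, so the order of 8 is 10.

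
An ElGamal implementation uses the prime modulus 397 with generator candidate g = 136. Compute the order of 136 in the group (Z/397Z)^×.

66

The order of 136 must divide φ(397) = 397 − 1 = 396 = 2^2 · 3^2 · 11.
Divisors of 396: 1, 2, 3, 4, 6, 9, 11, 12, 18, 22, 33, 36, 44, 66, 99, 132, 198, 396.
Check 136^d mod 397 for each divisor in increasing order:
136^1 ≡ 136 (mod 397)
136^2 ≡ 234 (mod 397)
136^3 ≡ 64 (mod 397)
136^4 ≡ 367 (mod 397)
136^6 ≡ 126 (mod 397)
136^9 ≡ 124 (mod 397)
136^11 ≡ 35 (mod 397)
136^12 ≡ 393 (mod 397)
136^18 ≡ 290 (mod 397)
136^22 ≡ 34 (mod 397)
136^33 ≡ 396 (mod 397)
136^36 ≡ 333 (mod 397)
136^44 ≡ 362 (mod 397)
136^66 ≡ 1 (mod 397) ✓
Hence ord(136) = 66.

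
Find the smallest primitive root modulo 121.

φ(121) = φ(11^2) = 11·(11−1) = 110 = 2 · 5 · 11.
g is a primitive root iff g^(110/q) ≢ 1 (mod 121) for each prime q ∈ {2, 5, 11}.
g = 2: 2^55 ≡ 120; 2^22 ≡ 81; 2^10 ≡ 56 — none is 1, so 2 is a primitive root.
The smallest primitive root modulo 121 is 2.

2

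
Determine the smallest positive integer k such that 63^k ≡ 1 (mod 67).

66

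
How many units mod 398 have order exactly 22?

φ(398) = φ(2)·φ(199) = 1·198 = 198 = 2 · 3^2 · 11.
In a cyclic group of order 198, there are φ(d) elements of order d for each divisor d of 198, and zero for non-divisors.
22 = 2 · 11 divides 198, and φ(22) = 10.

10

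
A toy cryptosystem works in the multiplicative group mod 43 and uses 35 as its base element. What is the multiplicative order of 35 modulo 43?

7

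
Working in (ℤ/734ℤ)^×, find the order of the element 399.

183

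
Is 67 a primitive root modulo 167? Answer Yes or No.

φ(167) = 167 − 1 = 166 = 2 · 83.
Test 67^(166/q) mod 167 for each prime factor q of 166:
67^83 ≡ 166 (mod 167)  [q = 2: ≢ 1 ✓]
67^2 ≡ 147 (mod 167)  [q = 83: ≢ 1 ✓]
All checks pass, so 67 has order 166 and is a primitive root modulo 167.

Yes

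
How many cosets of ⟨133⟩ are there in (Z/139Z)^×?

3

By Lagrange's theorem, ord_139(133) divides φ(139) = 139 − 1 = 138 = 2 · 3 · 23.
Divisors of 138: 1, 2, 3, 6, 23, 46, 69, 138.
Check 133^d mod 139 for each divisor in increasing order:
133^1 ≡ 133 (mod 139)
133^2 ≡ 36 (mod 139)
133^3 ≡ 62 (mod 139)
133^6 ≡ 91 (mod 139)
133^23 ≡ 138 (mod 139)
133^46 ≡ 1 (mod 139) ✓
The order of 133 is 46, so the subgroup it generates has 46 elements.
[(Z/139Z)^× : ⟨133⟩] = 138/46 = 3.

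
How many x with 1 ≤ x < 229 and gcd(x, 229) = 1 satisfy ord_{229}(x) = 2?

1

φ(229) = 229 − 1 = 228 = 2^2 · 3 · 19.
Since (Z/229Z)^× is cyclic of order 228, the number of elements of order d is φ(d) when d | 228 and 0 otherwise.
2 | 228, and φ(2) = 2 − 1 = 1.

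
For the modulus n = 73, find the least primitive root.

φ(73) = 73 − 1 = 72 = 2^3 · 3^2.
Test candidates g = 2, 3, … against the prime factors q ∈ {2, 3} of φ(73): g is a generator iff g^(72/q) ≢ 1 for every such q.
g = 2: 2^36 ≡ 1 — hits 1, so not a primitive root.
g = 3: 3^36 ≡ 1 — hits 1, so not a primitive root.
g = 4: 4^36 ≡ 1 — hits 1, so not a primitive root.
g = 5: 5^36 ≡ 72; 5^24 ≡ 8 — none is 1, so 5 is a primitive root.
The smallest primitive root modulo 73 is 5.

5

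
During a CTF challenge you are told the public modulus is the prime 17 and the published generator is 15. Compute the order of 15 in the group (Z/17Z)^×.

8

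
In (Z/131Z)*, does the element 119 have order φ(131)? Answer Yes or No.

Yes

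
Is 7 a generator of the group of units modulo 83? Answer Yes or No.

φ(83) = 83 − 1 = 82 = 2 · 41.
7 is a primitive root mod 83 iff 7^(φ(83)/q) ≢ 1 for every prime q | φ(83), i.e. q ∈ {2, 41}.
7^41 ≡ 1 (mod 83)  [q = 2: ≡ 1 ✗]
7^2 ≡ 49 (mod 83)  [q = 41: ≢ 1 ✓]
The check at q = 2 fails, so 7 generates a proper subgroup.

No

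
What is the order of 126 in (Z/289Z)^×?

Since 126 ∈ (Z/289Z)^×, its order divides φ(289) = φ(17^2) = 17·(17−1) = 272 = 2^4 · 17.
Divisors of 272: 1, 2, 4, 8, 16, 17, 34, 68, 136, 272.
Evaluate successive powers at the divisors of 272:
126^1 ≡ 126
126^2 ≡ 270
126^4 ≡ 72
126^8 ≡ 271
126^16 ≡ 35
126^17 ≡ 75
126^34 ≡ 134
126^68 ≡ 38
126^136 ≡ 288
126^272 ≡ 1
Therefore the multiplicative order of 126 modulo 289 is 272.

272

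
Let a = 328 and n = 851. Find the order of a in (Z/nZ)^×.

396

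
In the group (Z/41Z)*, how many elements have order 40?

φ(41) = 41 − 1 = 40 = 2^3 · 5.
Since (Z/41Z)^× is cyclic of order 40, the number of elements of order d is φ(d) when d | 40 and 0 otherwise.
40 = 2^3 · 5 divides 40, and φ(40) = 16.

16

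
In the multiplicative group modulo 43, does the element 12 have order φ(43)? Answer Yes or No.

Yes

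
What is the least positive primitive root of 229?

6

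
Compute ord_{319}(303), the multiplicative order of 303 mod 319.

70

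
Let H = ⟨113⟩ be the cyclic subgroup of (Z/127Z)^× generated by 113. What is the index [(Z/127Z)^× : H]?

2

ord(113) | φ(127) = 127 − 1 = 126 = 2 · 3^2 · 7.
Divisors of 126: 1, 2, 3, 6, 7, 9, 14, 18, 21, 42, 63, 126.
Evaluate successive powers at the divisors of 126:
113^1 ≡ 113 (mod 127)
113^2 ≡ 69 (mod 127)
113^3 ≡ 50 (mod 127)
113^6 ≡ 87 (mod 127)
113^7 ≡ 52 (mod 127)
113^9 ≡ 32 (mod 127)
113^14 ≡ 37 (mod 127)
113^18 ≡ 8 (mod 127)
113^21 ≡ 19 (mod 127)
113^42 ≡ 107 (mod 127)
113^63 ≡ 1 (mod 127) ✓
The order of 113 is 63, so the subgroup it generates has 63 elements.
The index is φ(127) / ord(113) = 126 / 63 = 2.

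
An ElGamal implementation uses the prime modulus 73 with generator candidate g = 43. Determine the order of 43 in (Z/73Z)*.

By Lagrange's theorem, ord_73(43) divides φ(73) = 73 − 1 = 72 = 2^3 · 3^2.
Divisors of 72: 1, 2, 3, 4, 6, 8, 9, 12, 18, 24, 36, 72.
Compute 43^d (mod 73) for the divisors d until we hit 1:
43^1 ≡ 43
43^2 ≡ 24
43^3 ≡ 10
43^4 ≡ 65
43^6 ≡ 27
43^8 ≡ 64
43^9 ≡ 51
43^12 ≡ 72
43^18 ≡ 46
43^24 ≡ 1
Therefore the multiplicative order of 43 modulo 73 is 24.

24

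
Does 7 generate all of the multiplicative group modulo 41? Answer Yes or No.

Yes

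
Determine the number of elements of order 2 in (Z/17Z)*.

φ(17) = 17 − 1 = 16 = 2^4.
In a cyclic group of order 16, there are φ(d) elements of order d for each divisor d of 16, and zero for non-divisors.
2 | 16, and φ(2) = 2 − 1 = 1.

1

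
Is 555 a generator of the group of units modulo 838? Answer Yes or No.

φ(838) = φ(2)·φ(419) = 1·418 = 418 = 2 · 11 · 19.
An element g generates (Z/838Z)^× iff g^(418/q) ≢ 1 (mod 838) for each prime q ∈ {2, 11, 19}.
555^209 ≡ 1 (mod 838)  [q = 2: ≡ 1 ✗]
555^38 ≡ 1 (mod 838)  [q = 11: ≡ 1 ✗]
555^22 ≡ 199 (mod 838)  [q = 19: ≢ 1 ✓]
Since 555^209 ≡ 1, the order of 555 divides 209 < 418, so 555 is not a primitive root.

No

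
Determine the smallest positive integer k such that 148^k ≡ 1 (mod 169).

52

ord(148) | φ(169) = φ(13^2) = 13·(13−1) = 156 = 2^2 · 3 · 13.
Divisors of 156: 1, 2, 3, 4, 6, 12, 13, 26, 39, 52, 78, 156.
Check 148^d mod 169 for each divisor in increasing order:
148^1 ≡ 148
148^2 ≡ 103
148^3 ≡ 34
148^4 ≡ 131
148^6 ≡ 142
148^12 ≡ 53
148^13 ≡ 70
148^26 ≡ 168
148^39 ≡ 99
148^52 ≡ 1
So ord_169(148) = 52.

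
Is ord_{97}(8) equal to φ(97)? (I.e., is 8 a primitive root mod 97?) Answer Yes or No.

No

φ(97) = 97 − 1 = 96 = 2^5 · 3.
8 is a primitive root mod 97 iff 8^(φ(97)/q) ≢ 1 for every prime q | φ(97), i.e. q ∈ {2, 3}.
8^48 ≡ 1 (mod 97)  [q = 2: ≡ 1 ✗]
8^32 ≡ 1 (mod 97)  [q = 3: ≡ 1 ✗]
The check at q = 2 fails, so 8 generates a proper subgroup.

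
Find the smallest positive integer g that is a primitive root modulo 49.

3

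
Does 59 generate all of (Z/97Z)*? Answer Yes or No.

Yes

φ(97) = 97 − 1 = 96 = 2^5 · 3.
59 is a primitive root mod 97 iff 59^(φ(97)/q) ≢ 1 for every prime q | φ(97), i.e. q ∈ {2, 3}.
59^48 ≡ 96 (mod 97)  [q = 2: ≢ 1 ✓]
59^32 ≡ 35 (mod 97)  [q = 3: ≢ 1 ✓]
Every test exponent gives a nontrivial residue, hence 59 generates the full group.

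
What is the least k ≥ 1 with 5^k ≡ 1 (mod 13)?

4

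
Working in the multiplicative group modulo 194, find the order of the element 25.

By Lagrange's theorem, ord_194(25) divides φ(194) = φ(2)·φ(97) = 1·96 = 96 = 2^5 · 3.
Divisors of 96: 1, 2, 3, 4, 6, 8, 12, 16, 24, 32, 48, 96.
Compute 25^d (mod 194) for the divisors d until we hit 1:
25^1 ≡ 25 (mod 194)
25^2 ≡ 43 (mod 194)
25^3 ≡ 105 (mod 194)
25^4 ≡ 103 (mod 194)
25^6 ≡ 161 (mod 194)
25^8 ≡ 133 (mod 194)
25^12 ≡ 119 (mod 194)
25^16 ≡ 35 (mod 194)
25^24 ≡ 193 (mod 194)
25^32 ≡ 61 (mod 194)
25^48 ≡ 1 (mod 194) ✓
So ord_194(25) = 48.

48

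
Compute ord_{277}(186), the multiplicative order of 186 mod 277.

Since 186 ∈ (Z/277Z)^×, its order divides φ(277) = 277 − 1 = 276 = 2^2 · 3 · 23.
Divisors of 276: 1, 2, 3, 4, 6, 12, 23, 46, 69, 92, 138, 276.
Test each divisor d:
186^1 ≡ 186
186^2 ≡ 248
186^3 ≡ 146
186^4 ≡ 10
186^6 ≡ 264
186^12 ≡ 169
186^23 ≡ 161
186^46 ≡ 160
186^69 ≡ 276
186^92 ≡ 116
186^138 ≡ 1
Therefore the multiplicative order of 186 modulo 277 is 138.

138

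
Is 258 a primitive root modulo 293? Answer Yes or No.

No

φ(293) = 293 − 1 = 292 = 2^2 · 73.
An element g generates (Z/293Z)^× iff g^(292/q) ≢ 1 (mod 293) for each prime q ∈ {2, 73}.
258^146 ≡ 1 (mod 293)  [q = 2: ≡ 1 ✗]
258^4 ≡ 172 (mod 293)  [q = 73: ≢ 1 ✓]
The check at q = 2 fails, so 258 generates a proper subgroup.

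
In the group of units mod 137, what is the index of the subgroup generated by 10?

17

Since 10 ∈ (Z/137Z)^×, its order divides φ(137) = 137 − 1 = 136 = 2^3 · 17.
Divisors of 136: 1, 2, 4, 8, 17, 34, 68, 136.
Compute 10^d (mod 137) for the divisors d until we hit 1:
10^1 ≡ 10 (mod 137)
10^2 ≡ 100 (mod 137)
10^4 ≡ 136 (mod 137)
10^8 ≡ 1 (mod 137) ✓
So ord_137(10) = 8, hence |⟨10⟩| = 8.
The index is φ(137) / ord(10) = 136 / 8 = 17.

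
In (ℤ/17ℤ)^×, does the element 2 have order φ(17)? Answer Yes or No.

No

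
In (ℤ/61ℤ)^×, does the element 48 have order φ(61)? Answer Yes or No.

No

φ(61) = 61 − 1 = 60 = 2^2 · 3 · 5.
It suffices to check that the order of 48 is not a proper divisor of 60: compute 48^(60/q) for q ∈ {2, 3, 5}.
48^30 ≡ 1 (mod 61)  [q = 2: ≡ 1 ✗]
48^20 ≡ 47 (mod 61)  [q = 3: ≢ 1 ✓]
48^12 ≡ 1 (mod 61)  [q = 5: ≡ 1 ✗]
Since 48^30 ≡ 1, the order of 48 divides 30 < 60, so 48 is not a primitive root.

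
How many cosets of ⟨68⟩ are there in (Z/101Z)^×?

4

The order of 68 must divide φ(101) = 101 − 1 = 100 = 2^2 · 5^2.
Divisors of 100: 1, 2, 4, 5, 10, 20, 25, 50, 100.
Evaluate successive powers at the divisors of 100:
68^1 ≡ 68 (mod 101)
68^2 ≡ 79 (mod 101)
68^4 ≡ 80 (mod 101)
68^5 ≡ 87 (mod 101)
68^10 ≡ 95 (mod 101)
68^20 ≡ 36 (mod 101)
68^25 ≡ 1 (mod 101) ✓
So ord_101(68) = 25, hence |⟨68⟩| = 25.
The index is φ(101) / ord(68) = 100 / 25 = 4.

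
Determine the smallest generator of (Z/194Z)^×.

5

φ(194) = φ(2)·φ(97) = 1·96 = 96 = 2^5 · 3.
g is a primitive root iff g^(96/q) ≢ 1 (mod 194) for each prime q ∈ {2, 3}.
g = 2: gcd(2, 194) = 2 > 1, not a unit — skip.
g = 3: 3^48 ≡ 1 — hits 1, so not a primitive root.
g = 4: gcd(4, 194) = 2 > 1, not a unit — skip.
g = 5: 5^48 ≡ 193; 5^32 ≡ 35 — none is 1, so 5 is a primitive root.
So 5 is the smallest generator of (Z/194Z)^×.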